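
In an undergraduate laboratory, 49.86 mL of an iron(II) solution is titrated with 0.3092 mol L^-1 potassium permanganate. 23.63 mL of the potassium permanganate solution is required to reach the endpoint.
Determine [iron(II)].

0.7327 mol/L

MnO4^- + 5 Fe^2+ + 8 H^+ → Mn^2+ + 5 Fe^3+ + 4 H2O
n(KMnO4) = 0.02363 L × 0.3092 mol/L = 7.306 × 10^-3 mol
From the 5:1 mole ratio, n(Fe2+) = 5/1 × 7.306 × 10^-3 = 0.03653 mol
[Fe2+] = 0.03653 mol / 0.04986 L = 0.7327 mol/L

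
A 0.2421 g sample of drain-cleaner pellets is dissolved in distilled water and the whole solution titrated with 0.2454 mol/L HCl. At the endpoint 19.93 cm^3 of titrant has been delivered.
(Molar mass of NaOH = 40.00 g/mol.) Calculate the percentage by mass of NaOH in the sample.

80.81 %

NaOH + HCl → NaCl + H2O
n(HCl) = 0.01993 L × 0.2454 mol/L = 4.891 × 10^-3 mol
n(NaOH) = 4.891 × 10^-3 mol (1:1 ratio)
mass of NaOH = 4.891 × 10^-3 × 40.00 g/mol = 0.1956 g
% NaOH = 0.1956 / 0.2421 × 100 = 80.81 %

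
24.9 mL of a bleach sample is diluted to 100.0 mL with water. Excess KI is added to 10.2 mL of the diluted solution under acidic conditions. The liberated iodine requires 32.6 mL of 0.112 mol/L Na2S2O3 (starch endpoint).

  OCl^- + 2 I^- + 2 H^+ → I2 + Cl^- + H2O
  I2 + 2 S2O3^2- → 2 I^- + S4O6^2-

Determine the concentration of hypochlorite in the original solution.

0.719 mol/L

n(S2O3^2-) = 0.0326 × 0.112 = 3.65 × 10^-3 mol
n(I2) = n(S2O3^2-)/2 = 1.83 × 10^-3 mol
n(OCl^-) in the aliquot = 1.83 × 10^-3 mol (1:1 ratio)
[OCl^-]_dilute = 1.83 × 10^-3 / 0.0102 = 0.179 mol/L
[OCl^-]_original = 0.179 × 100.0/24.9 = 0.719 mol/L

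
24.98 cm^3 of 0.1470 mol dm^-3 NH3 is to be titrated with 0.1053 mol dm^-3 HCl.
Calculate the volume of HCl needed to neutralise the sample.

34.87 mL

NH3 + HCl → NH4Cl
n(NH3) = 0.02498 L × 0.1470 mol/L = 3.672 × 10^-3 mol
n(HCl) = 3.672 × 10^-3 mol (1:1 stoichiometry)
V(HCl) = 3.672 × 10^-3 mol / 0.1053 mol/L = 0.03487 L = 34.87 mL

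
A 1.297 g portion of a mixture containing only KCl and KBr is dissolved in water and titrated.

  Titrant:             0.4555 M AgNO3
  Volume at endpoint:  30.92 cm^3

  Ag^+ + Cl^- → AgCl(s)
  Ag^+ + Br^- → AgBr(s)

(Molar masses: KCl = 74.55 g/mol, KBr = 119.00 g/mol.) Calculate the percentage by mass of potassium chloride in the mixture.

49.01 %

n(AgNO3) = 0.03092 × 0.4555 = 0.01408 mol
Let x = n(KCl), y = n(KBr).
Titrant: 1x + 1y = 0.01408;  mass: 74.55x + 119.00y = 1.297
Solving, x = 8.527 × 10^-3 mol, y = 5.558 × 10^-3 mol
mass of KCl = 8.527 × 10^-3 × 74.55 = 0.6357 g
% KCl = 0.6357 / 1.297 × 100 = 49.01 %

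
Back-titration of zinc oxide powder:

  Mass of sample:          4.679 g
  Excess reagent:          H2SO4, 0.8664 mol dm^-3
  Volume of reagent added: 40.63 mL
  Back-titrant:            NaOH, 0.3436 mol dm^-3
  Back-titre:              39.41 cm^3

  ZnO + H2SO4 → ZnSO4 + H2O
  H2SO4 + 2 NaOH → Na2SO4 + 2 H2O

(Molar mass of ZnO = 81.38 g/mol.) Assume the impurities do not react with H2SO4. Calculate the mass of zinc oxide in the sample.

n(H2SO4) added = 0.04063 × 0.8664 = 0.03520 mol
n(NaOH) used in back-titration = 0.03941 × 0.3436 = 0.01354 mol
From the 1:2 ratio, n(H2SO4) left over = 1/2 × 0.01354 = 6.771 × 10^-3 mol
n(H2SO4) consumed by analyte = 0.03520 − 6.771 × 10^-3 = 0.02843 mol
n(ZnO) = 0.02843 mol (1:1 ratio)
mass of ZnO = 0.02843 × 81.38 = 2.314 g

2.314 g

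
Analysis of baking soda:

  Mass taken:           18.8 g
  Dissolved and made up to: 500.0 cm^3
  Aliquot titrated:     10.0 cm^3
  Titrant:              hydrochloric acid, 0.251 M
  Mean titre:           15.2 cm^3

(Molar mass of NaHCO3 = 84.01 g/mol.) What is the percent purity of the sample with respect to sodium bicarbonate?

NaHCO3 + HCl → NaCl + H2O + CO2
n(HCl) per titration = 0.0152 × 0.251 = 3.82 × 10^-3 mol
n(NaHCO3) in each aliquot = 3.82 × 10^-3 mol (1:1 ratio)
n(NaHCO3) in the whole flask = 3.82 × 10^-3 × 500.0/10.0 = 0.191 mol
mass of NaHCO3 = 0.191 × 84.01 = 16.0 g
% NaHCO3 = 16.0 / 18.8 × 100 = 85.2 %

85.2 %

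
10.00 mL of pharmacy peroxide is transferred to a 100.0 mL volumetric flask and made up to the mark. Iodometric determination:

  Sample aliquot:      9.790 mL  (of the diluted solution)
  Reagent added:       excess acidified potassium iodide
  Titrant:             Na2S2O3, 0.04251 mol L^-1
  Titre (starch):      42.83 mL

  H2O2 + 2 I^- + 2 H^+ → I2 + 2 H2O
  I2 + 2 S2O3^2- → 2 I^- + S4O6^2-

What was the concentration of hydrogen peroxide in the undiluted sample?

n(S2O3^2-) = 0.04283 × 0.04251 = 1.821 × 10^-3 mol
n(I2) = n(S2O3^2-)/2 = 9.104 × 10^-4 mol
n(H2O2) in the aliquot = 9.104 × 10^-4 mol (1:1 ratio)
[H2O2]_dilute = 9.104 × 10^-4 / 0.009790 = 0.09299 mol/L
[H2O2]_original = 0.09299 × 100.0/10.00 = 0.9299 mol/L

0.9299 mol/L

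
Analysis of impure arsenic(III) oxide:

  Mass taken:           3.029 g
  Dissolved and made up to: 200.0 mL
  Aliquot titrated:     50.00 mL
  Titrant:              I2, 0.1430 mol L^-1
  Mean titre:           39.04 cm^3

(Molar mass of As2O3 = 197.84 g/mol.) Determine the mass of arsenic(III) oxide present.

As2O3 + 2 I2 + 2 H2O → As2O5 + 4 HI
n(I2) per titration = 0.03904 × 0.1430 = 5.583 × 10^-3 mol
From the 1:2 ratio, n(As2O3) in each aliquot = 1/2 × 5.583 × 10^-3 = 2.791 × 10^-3 mol
n(As2O3) in the whole flask = 2.791 × 10^-3 × 200.0/50.00 = 0.01117 mol
mass of As2O3 = 0.01117 × 197.84 = 2.209 g

2.209 g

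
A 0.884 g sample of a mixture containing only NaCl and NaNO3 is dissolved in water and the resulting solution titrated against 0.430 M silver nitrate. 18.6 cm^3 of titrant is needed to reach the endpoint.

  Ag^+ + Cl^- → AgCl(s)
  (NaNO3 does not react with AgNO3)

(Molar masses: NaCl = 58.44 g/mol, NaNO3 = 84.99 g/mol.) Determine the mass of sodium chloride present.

0.467 g

n(AgNO3) = 0.0186 × 0.430 = 8.00 × 10^-3 mol
Let x = n(NaCl), y = n(NaNO3).
Titrant: 1x = 8.00 × 10^-3;  mass: 58.44x + 84.99y = 0.884
Solving, x = 8.00 × 10^-3 mol, y = 4.90 × 10^-3 mol
mass of NaCl = 8.00 × 10^-3 × 58.44 = 0.467 g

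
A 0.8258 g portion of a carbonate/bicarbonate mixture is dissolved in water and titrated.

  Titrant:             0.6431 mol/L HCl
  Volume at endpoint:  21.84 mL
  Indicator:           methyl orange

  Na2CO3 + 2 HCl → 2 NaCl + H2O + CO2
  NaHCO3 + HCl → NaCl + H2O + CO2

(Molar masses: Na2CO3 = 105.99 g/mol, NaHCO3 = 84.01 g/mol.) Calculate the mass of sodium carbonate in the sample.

0.6051 g

n(HCl) = 0.02184 × 0.6431 = 0.01405 mol
Let x = n(Na2CO3), y = n(NaHCO3).
Titrant: 2x + 1y = 0.01405;  mass: 105.99x + 84.01y = 0.8258
Solving, x = 5.709 × 10^-3 mol, y = 2.627 × 10^-3 mol
mass of Na2CO3 = 5.709 × 10^-3 × 105.99 = 0.6051 g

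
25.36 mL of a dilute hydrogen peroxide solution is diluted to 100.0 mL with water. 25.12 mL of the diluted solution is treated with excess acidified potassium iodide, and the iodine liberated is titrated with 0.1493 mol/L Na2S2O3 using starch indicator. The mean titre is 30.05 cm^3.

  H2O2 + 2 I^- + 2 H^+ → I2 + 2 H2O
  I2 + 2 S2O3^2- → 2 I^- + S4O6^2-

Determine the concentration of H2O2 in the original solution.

n(S2O3^2-) = 0.03005 × 0.1493 = 4.486 × 10^-3 mol
n(I2) = n(S2O3^2-)/2 = 2.243 × 10^-3 mol
n(H2O2) in the aliquot = 2.243 × 10^-3 mol (1:1 ratio)
[H2O2]_dilute = 2.243 × 10^-3 / 0.02512 = 0.08930 mol/L
[H2O2]_original = 0.08930 × 100.0/25.36 = 0.3521 mol/L

0.3521 mol/L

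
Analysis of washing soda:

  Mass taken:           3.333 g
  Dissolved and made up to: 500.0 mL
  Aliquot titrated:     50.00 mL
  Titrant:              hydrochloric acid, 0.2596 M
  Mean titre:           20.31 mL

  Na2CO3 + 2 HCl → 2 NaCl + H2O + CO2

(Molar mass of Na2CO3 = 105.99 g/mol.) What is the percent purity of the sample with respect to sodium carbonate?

83.83 %

n(HCl) per titration = 0.02031 × 0.2596 = 5.272 × 10^-3 mol
From the 1:2 ratio, n(Na2CO3) in each aliquot = 1/2 × 5.272 × 10^-3 = 2.636 × 10^-3 mol
n(Na2CO3) in the whole flask = 2.636 × 10^-3 × 500.0/50.00 = 0.02636 mol
mass of Na2CO3 = 0.02636 × 105.99 = 2.794 g
% Na2CO3 = 2.794 / 3.333 × 100 = 83.83 %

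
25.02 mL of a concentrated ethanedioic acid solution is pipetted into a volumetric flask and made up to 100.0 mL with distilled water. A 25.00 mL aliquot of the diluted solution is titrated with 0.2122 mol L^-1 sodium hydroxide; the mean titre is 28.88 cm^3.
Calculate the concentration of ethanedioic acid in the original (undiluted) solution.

0.4899 mol/L

H2C2O4 + 2 NaOH → Na2C2O4 + 2 H2O
n(NaOH) = 0.02888 × 0.2122 = 6.128 × 10^-3 mol
From the 1:2 ratio, n(H2C2O4) in the aliquot = 1/2 × 6.128 × 10^-3 = 3.064 × 10^-3 mol
[H2C2O4]_dilute = 3.064 × 10^-3 / 0.02500 = 0.1226 mol/L
Dilution factor = 100.0 / 25.02 = 3.997
[H2C2O4]_stock = 0.1226 × 3.997 = 0.4899 mol/L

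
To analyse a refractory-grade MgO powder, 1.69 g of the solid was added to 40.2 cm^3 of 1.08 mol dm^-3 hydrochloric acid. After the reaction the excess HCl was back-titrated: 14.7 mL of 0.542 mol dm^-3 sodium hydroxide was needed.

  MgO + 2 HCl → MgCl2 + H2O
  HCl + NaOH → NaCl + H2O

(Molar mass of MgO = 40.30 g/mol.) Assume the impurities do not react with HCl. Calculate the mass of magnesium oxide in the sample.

0.714 g

n(HCl) added = 0.0402 × 1.08 = 0.0434 mol
n(NaOH) used in back-titration = 0.0147 × 0.542 = 7.97 × 10^-3 mol
n(HCl) left over = 7.97 × 10^-3 mol (1:1 ratio)
n(HCl) consumed by analyte = 0.0434 − 7.97 × 10^-3 = 0.0354 mol
From the 1:2 ratio, n(MgO) = 1/2 × 0.0354 = 0.0177 mol
mass of MgO = 0.0177 × 40.30 = 0.714 g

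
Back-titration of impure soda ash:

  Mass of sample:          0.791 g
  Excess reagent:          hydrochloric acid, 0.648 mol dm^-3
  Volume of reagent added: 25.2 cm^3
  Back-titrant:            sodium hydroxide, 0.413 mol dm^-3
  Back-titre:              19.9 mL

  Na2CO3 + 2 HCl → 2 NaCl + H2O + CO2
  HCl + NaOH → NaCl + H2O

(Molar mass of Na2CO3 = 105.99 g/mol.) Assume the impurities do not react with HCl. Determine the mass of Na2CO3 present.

0.430 g

n(HCl) added = 0.0252 × 0.648 = 0.0163 mol
n(NaOH) used in back-titration = 0.0199 × 0.413 = 8.22 × 10^-3 mol
n(HCl) left over = 8.22 × 10^-3 mol (1:1 ratio)
n(HCl) consumed by analyte = 0.0163 − 8.22 × 10^-3 = 8.11 × 10^-3 mol
From the 1:2 ratio, n(Na2CO3) = 1/2 × 8.11 × 10^-3 = 4.06 × 10^-3 mol
mass of Na2CO3 = 4.06 × 10^-3 × 105.99 = 0.430 g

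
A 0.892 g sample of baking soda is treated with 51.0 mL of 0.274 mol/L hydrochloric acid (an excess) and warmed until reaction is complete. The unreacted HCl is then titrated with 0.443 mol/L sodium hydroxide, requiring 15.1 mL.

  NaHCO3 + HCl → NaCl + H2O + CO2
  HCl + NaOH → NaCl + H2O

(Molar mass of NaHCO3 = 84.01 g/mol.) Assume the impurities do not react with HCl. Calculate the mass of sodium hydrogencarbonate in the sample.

n(HCl) added = 0.0510 × 0.274 = 0.0140 mol
n(NaOH) used in back-titration = 0.0151 × 0.443 = 6.69 × 10^-3 mol
n(HCl) left over = 6.69 × 10^-3 mol (1:1 ratio)
n(HCl) consumed by analyte = 0.0140 − 6.69 × 10^-3 = 7.28 × 10^-3 mol
n(NaHCO3) = 7.28 × 10^-3 mol (1:1 ratio)
mass of NaHCO3 = 7.28 × 10^-3 × 84.01 = 0.612 g

0.612 g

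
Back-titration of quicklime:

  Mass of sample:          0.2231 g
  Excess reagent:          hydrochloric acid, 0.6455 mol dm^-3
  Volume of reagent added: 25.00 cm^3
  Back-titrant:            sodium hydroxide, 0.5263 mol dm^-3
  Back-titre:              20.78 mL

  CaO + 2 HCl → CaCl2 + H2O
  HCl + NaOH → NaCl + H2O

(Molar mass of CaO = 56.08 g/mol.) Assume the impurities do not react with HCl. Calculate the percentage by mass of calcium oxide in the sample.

n(HCl) added = 0.02500 × 0.6455 = 0.01614 mol
n(NaOH) used in back-titration = 0.02078 × 0.5263 = 0.01094 mol
n(HCl) left over = 0.01094 mol (1:1 ratio)
n(HCl) consumed by analyte = 0.01614 − 0.01094 = 5.201 × 10^-3 mol
From the 1:2 ratio, n(CaO) = 1/2 × 5.201 × 10^-3 = 2.600 × 10^-3 mol
mass of CaO = 2.600 × 10^-3 × 56.08 = 0.1458 g
% CaO = 0.1458 / 0.2231 × 100 = 65.37 %

65.37 %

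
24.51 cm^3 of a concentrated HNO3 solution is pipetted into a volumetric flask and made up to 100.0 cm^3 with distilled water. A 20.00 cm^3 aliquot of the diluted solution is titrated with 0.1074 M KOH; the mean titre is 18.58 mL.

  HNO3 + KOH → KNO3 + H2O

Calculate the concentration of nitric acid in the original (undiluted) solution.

n(KOH) = 0.01858 × 0.1074 = 1.995 × 10^-3 mol
n(HNO3) in the aliquot = 1.995 × 10^-3 mol (1:1 ratio)
[HNO3]_dilute = 1.995 × 10^-3 / 0.02000 = 0.09977 mol/L
Dilution factor = 100.0 / 24.51 = 4.080
[HNO3]_stock = 0.09977 × 4.080 = 0.4071 mol/L

0.4071 M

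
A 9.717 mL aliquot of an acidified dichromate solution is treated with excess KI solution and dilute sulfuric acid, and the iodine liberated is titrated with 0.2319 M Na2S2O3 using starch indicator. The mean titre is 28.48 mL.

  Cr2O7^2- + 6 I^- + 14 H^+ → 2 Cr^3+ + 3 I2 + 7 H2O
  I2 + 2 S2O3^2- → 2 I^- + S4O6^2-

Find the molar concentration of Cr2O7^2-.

0.1133 M

n(S2O3^2-) = 0.02848 × 0.2319 = 6.605 × 10^-3 mol
n(I2) = n(S2O3^2-)/2 = 3.302 × 10^-3 mol
From the 1:3 ratio, n(Cr2O7^2-) in the aliquot = 1/3 × 3.302 × 10^-3 = 1.101 × 10^-3 mol
[Cr2O7^2-] = 1.101 × 10^-3 / 0.009717 = 0.1133 mol/L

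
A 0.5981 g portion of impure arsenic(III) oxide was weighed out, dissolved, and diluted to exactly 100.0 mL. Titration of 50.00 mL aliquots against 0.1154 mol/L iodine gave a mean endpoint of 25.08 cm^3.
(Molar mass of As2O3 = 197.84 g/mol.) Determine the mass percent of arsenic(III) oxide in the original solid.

95.74 %

As2O3 + 2 I2 + 2 H2O → As2O5 + 4 HI
n(I2) per titration = 0.02508 × 0.1154 = 2.894 × 10^-3 mol
From the 1:2 ratio, n(As2O3) in each aliquot = 1/2 × 2.894 × 10^-3 = 1.447 × 10^-3 mol
n(As2O3) in the whole flask = 1.447 × 10^-3 × 100.0/50.00 = 2.894 × 10^-3 mol
mass of As2O3 = 2.894 × 10^-3 × 197.84 = 0.5726 g
% As2O3 = 0.5726 / 0.5981 × 100 = 95.74 %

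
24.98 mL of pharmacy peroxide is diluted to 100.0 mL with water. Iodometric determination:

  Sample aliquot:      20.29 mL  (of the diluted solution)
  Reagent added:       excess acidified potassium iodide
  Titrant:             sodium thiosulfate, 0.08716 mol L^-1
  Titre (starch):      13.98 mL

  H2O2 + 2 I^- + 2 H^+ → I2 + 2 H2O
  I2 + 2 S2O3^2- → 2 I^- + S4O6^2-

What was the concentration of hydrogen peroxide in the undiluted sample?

n(S2O3^2-) = 0.01398 × 0.08716 = 1.218 × 10^-3 mol
n(I2) = n(S2O3^2-)/2 = 6.092 × 10^-4 mol
n(H2O2) in the aliquot = 6.092 × 10^-4 mol (1:1 ratio)
[H2O2]_dilute = 6.092 × 10^-4 / 0.02029 = 0.03003 mol/L
[H2O2]_original = 0.03003 × 100.0/24.98 = 0.1202 mol/L

0.1202 mol/L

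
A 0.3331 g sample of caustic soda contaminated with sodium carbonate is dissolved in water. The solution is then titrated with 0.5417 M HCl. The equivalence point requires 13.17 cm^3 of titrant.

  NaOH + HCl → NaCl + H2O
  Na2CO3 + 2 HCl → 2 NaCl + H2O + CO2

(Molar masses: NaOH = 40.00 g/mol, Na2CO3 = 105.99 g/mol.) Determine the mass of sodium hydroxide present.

0.1384 g

n(HCl) = 0.01317 × 0.5417 = 7.134 × 10^-3 mol
Let x = n(NaOH), y = n(Na2CO3).
Titrant: 1x + 2y = 7.134 × 10^-3;  mass: 40.00x + 105.99y = 0.3331
Solving, x = 3.461 × 10^-3 mol, y = 1.837 × 10^-3 mol
mass of NaOH = 3.461 × 10^-3 × 40.00 = 0.1384 g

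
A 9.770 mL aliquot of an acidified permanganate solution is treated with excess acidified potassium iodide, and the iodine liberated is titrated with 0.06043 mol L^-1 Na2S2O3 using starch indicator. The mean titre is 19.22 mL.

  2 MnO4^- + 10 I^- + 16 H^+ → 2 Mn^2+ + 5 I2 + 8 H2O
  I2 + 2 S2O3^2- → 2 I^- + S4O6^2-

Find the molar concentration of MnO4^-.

0.02378 mol/L

n(S2O3^2-) = 0.01922 × 0.06043 = 1.161 × 10^-3 mol
n(I2) = n(S2O3^2-)/2 = 5.807 × 10^-4 mol
From the 2:5 ratio, n(MnO4^-) in the aliquot = 2/5 × 5.807 × 10^-4 = 2.323 × 10^-4 mol
[MnO4^-] = 2.323 × 10^-4 / 0.009770 = 0.02378 mol/L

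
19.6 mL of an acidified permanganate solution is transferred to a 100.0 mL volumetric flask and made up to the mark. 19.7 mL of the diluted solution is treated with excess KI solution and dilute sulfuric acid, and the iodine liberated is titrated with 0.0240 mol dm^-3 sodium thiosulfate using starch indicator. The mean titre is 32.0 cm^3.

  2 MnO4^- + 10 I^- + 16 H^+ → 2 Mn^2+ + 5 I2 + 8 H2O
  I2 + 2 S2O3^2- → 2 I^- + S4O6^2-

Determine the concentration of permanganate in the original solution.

0.0398 mol/L

n(S2O3^2-) = 0.0320 × 0.0240 = 7.68 × 10^-4 mol
n(I2) = n(S2O3^2-)/2 = 3.84 × 10^-4 mol
From the 2:5 ratio, n(MnO4^-) in the aliquot = 2/5 × 3.84 × 10^-4 = 1.54 × 10^-4 mol
[MnO4^-]_dilute = 1.54 × 10^-4 / 0.0197 = 0.00780 mol/L
[MnO4^-]_original = 0.00780 × 100.0/19.6 = 0.0398 mol/L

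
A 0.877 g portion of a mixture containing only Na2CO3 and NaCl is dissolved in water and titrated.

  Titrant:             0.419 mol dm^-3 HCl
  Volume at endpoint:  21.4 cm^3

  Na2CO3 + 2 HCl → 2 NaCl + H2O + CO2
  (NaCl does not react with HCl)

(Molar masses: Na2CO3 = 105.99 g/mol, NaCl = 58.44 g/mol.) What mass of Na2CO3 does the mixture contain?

0.475 g

n(HCl) = 0.0214 × 0.419 = 8.97 × 10^-3 mol
Let x = n(Na2CO3), y = n(NaCl).
Titrant: 2x = 8.97 × 10^-3;  mass: 105.99x + 58.44y = 0.877
Solving, x = 4.48 × 10^-3 mol, y = 6.88 × 10^-3 mol
mass of Na2CO3 = 4.48 × 10^-3 × 105.99 = 0.475 g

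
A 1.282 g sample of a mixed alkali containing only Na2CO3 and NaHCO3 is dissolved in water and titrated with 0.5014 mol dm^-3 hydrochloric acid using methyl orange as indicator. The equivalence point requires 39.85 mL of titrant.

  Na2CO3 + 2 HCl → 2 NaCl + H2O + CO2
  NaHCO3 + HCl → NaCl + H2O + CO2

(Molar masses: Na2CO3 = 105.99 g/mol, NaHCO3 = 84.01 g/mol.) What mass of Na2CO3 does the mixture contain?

0.6776 g

n(HCl) = 0.03985 × 0.5014 = 0.01998 mol
Let x = n(Na2CO3), y = n(NaHCO3).
Titrant: 2x + 1y = 0.01998;  mass: 105.99x + 84.01y = 1.282
Solving, x = 6.393 × 10^-3 mol, y = 7.194 × 10^-3 mol
mass of Na2CO3 = 6.393 × 10^-3 × 105.99 = 0.6776 g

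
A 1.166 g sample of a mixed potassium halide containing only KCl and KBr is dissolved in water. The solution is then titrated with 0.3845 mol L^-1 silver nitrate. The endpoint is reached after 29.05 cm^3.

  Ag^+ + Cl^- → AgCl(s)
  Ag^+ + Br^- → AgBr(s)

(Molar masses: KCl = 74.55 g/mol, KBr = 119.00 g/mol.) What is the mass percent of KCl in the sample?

23.47 %

n(AgNO3) = 0.02905 × 0.3845 = 0.01117 mol
Let x = n(KCl), y = n(KBr).
Titrant: 1x + 1y = 0.01117;  mass: 74.55x + 119.00y = 1.166
Solving, x = 3.671 × 10^-3 mol, y = 7.498 × 10^-3 mol
mass of KCl = 3.671 × 10^-3 × 74.55 = 0.2737 g
% KCl = 0.2737 / 1.166 × 100 = 23.47 %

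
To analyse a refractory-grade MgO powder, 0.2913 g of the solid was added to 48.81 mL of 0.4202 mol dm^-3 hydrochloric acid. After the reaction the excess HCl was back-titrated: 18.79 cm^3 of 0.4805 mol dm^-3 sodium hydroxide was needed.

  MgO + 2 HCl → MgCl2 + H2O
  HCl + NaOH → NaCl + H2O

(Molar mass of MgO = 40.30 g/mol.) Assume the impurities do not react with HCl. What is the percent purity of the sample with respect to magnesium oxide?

79.42 %

n(HCl) added = 0.04881 × 0.4202 = 0.02051 mol
n(NaOH) used in back-titration = 0.01879 × 0.4805 = 9.029 × 10^-3 mol
n(HCl) left over = 9.029 × 10^-3 mol (1:1 ratio)
n(HCl) consumed by analyte = 0.02051 − 9.029 × 10^-3 = 0.01148 mol
From the 1:2 ratio, n(MgO) = 1/2 × 0.01148 = 5.741 × 10^-3 mol
mass of MgO = 5.741 × 10^-3 × 40.30 = 0.2313 g
% MgO = 0.2313 / 0.2913 × 100 = 79.42 %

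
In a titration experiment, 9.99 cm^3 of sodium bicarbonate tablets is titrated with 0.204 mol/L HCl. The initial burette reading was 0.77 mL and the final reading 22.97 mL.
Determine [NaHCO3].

NaHCO3 + HCl → NaCl + H2O + CO2
n(HCl) = 0.0222 L × 0.204 mol/L = 4.53 × 10^-3 mol
n(NaHCO3) = 4.53 × 10^-3 mol (1:1 mole ratio)
[NaHCO3] = 4.53 × 10^-3 mol / 0.00999 L = 0.453 mol/L

0.453 mol/L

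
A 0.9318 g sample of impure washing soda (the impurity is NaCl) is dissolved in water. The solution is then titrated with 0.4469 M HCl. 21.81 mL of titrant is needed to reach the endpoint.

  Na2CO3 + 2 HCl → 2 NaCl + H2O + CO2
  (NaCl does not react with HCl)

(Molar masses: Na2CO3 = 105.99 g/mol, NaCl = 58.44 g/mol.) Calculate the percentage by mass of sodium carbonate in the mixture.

55.43 %

n(HCl) = 0.02181 × 0.4469 = 9.747 × 10^-3 mol
Let x = n(Na2CO3), y = n(NaCl).
Titrant: 2x = 9.747 × 10^-3;  mass: 105.99x + 58.44y = 0.9318
Solving, x = 4.873 × 10^-3 mol, y = 7.106 × 10^-3 mol
mass of Na2CO3 = 4.873 × 10^-3 × 105.99 = 0.5165 g
% Na2CO3 = 0.5165 / 0.9318 × 100 = 55.43 %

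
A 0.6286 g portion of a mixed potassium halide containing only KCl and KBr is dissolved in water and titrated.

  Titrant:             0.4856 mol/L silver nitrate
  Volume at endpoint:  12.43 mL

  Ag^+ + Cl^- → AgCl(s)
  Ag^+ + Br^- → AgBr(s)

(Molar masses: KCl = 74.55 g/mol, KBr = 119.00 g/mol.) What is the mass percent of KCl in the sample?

23.93 %

n(AgNO3) = 0.01243 × 0.4856 = 6.036 × 10^-3 mol
Let x = n(KCl), y = n(KBr).
Titrant: 1x + 1y = 6.036 × 10^-3;  mass: 74.55x + 119.00y = 0.6286
Solving, x = 2.018 × 10^-3 mol, y = 4.018 × 10^-3 mol
mass of KCl = 2.018 × 10^-3 × 74.55 = 0.1504 g
% KCl = 0.1504 / 0.6286 × 100 = 23.93 %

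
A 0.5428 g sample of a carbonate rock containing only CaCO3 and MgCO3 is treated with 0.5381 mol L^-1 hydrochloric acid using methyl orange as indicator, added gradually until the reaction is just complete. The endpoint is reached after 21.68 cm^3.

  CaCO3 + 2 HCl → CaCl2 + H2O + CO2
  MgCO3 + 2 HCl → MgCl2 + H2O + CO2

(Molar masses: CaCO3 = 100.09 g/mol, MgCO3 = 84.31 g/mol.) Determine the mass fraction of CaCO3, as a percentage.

59.62 %

n(HCl) = 0.02168 × 0.5381 = 0.01167 mol
Let x = n(CaCO3), y = n(MgCO3).
Titrant: 2x + 2y = 0.01167;  mass: 100.09x + 84.31y = 0.5428
Solving, x = 3.233 × 10^-3 mol, y = 2.600 × 10^-3 mol
mass of CaCO3 = 3.233 × 10^-3 × 100.09 = 0.3236 g
% CaCO3 = 0.3236 / 0.5428 × 100 = 59.62 %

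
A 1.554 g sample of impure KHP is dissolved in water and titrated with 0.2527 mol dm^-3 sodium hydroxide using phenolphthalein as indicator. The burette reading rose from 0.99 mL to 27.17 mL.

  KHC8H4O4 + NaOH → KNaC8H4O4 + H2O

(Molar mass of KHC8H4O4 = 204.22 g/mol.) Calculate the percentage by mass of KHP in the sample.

86.94 %

n(NaOH) = 0.02618 L × 0.2527 mol/L = 6.616 × 10^-3 mol
n(KHC8H4O4) = 6.616 × 10^-3 mol (1:1 ratio)
mass of KHC8H4O4 = 6.616 × 10^-3 × 204.22 g/mol = 1.351 g
% KHC8H4O4 = 1.351 / 1.554 × 100 = 86.94 %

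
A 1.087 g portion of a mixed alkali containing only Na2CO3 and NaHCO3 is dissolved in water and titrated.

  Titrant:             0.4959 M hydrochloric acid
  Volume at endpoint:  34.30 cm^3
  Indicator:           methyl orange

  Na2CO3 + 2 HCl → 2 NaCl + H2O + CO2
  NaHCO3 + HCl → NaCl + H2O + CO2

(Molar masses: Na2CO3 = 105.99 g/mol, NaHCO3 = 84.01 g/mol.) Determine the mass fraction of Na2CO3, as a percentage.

n(HCl) = 0.03430 × 0.4959 = 0.01701 mol
Let x = n(Na2CO3), y = n(NaHCO3).
Titrant: 2x + 1y = 0.01701;  mass: 105.99x + 84.01y = 1.087
Solving, x = 5.513 × 10^-3 mol, y = 5.984 × 10^-3 mol
mass of Na2CO3 = 5.513 × 10^-3 × 105.99 = 0.5843 g
% Na2CO3 = 0.5843 / 1.087 × 100 = 53.75 %

53.75 %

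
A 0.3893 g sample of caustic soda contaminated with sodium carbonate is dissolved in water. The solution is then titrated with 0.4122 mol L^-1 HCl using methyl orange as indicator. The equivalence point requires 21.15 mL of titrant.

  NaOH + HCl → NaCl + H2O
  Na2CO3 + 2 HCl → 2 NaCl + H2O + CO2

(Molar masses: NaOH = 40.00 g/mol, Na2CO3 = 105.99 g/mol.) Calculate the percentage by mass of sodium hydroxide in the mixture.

n(HCl) = 0.02115 × 0.4122 = 8.718 × 10^-3 mol
Let x = n(NaOH), y = n(Na2CO3).
Titrant: 1x + 2y = 8.718 × 10^-3;  mass: 40.00x + 105.99y = 0.3893
Solving, x = 5.595 × 10^-3 mol, y = 1.561 × 10^-3 mol
mass of NaOH = 5.595 × 10^-3 × 40.00 = 0.2238 g
% NaOH = 0.2238 / 0.3893 × 100 = 57.49 %

57.49 %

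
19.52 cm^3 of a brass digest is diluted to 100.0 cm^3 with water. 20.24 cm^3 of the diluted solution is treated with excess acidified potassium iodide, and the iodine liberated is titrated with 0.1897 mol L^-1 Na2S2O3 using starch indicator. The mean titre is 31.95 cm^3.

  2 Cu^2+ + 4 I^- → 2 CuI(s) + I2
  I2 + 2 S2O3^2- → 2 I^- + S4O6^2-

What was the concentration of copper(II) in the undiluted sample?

n(S2O3^2-) = 0.03195 × 0.1897 = 6.061 × 10^-3 mol
n(I2) = n(S2O3^2-)/2 = 3.030 × 10^-3 mol
From the 2:1 ratio, n(Cu2+) in the aliquot = 2/1 × 3.030 × 10^-3 = 6.061 × 10^-3 mol
[Cu2+]_dilute = 6.061 × 10^-3 / 0.02024 = 0.2995 mol/L
[Cu2+]_original = 0.2995 × 100.0/19.52 = 1.534 mol/L

1.534 mol/L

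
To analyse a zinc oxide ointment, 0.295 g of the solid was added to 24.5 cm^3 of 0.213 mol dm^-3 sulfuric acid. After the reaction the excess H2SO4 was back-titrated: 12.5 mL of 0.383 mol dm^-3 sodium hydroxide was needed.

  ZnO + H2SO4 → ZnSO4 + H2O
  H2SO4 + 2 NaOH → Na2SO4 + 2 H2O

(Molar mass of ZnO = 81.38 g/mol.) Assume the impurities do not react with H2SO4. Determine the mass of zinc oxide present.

0.230 g

n(H2SO4) added = 0.0245 × 0.213 = 5.22 × 10^-3 mol
n(NaOH) used in back-titration = 0.0125 × 0.383 = 4.79 × 10^-3 mol
From the 1:2 ratio, n(H2SO4) left over = 1/2 × 4.79 × 10^-3 = 2.39 × 10^-3 mol
n(H2SO4) consumed by analyte = 5.22 × 10^-3 − 2.39 × 10^-3 = 2.82 × 10^-3 mol
n(ZnO) = 2.82 × 10^-3 mol (1:1 ratio)
mass of ZnO = 2.82 × 10^-3 × 81.38 = 0.230 g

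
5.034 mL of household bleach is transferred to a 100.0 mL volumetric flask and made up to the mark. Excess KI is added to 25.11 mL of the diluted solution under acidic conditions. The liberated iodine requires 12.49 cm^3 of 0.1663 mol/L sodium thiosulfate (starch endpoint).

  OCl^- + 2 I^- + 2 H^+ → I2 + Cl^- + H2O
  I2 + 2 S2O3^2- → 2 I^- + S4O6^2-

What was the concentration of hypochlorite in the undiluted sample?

n(S2O3^2-) = 0.01249 × 0.1663 = 2.077 × 10^-3 mol
n(I2) = n(S2O3^2-)/2 = 1.039 × 10^-3 mol
n(OCl^-) in the aliquot = 1.039 × 10^-3 mol (1:1 ratio)
[OCl^-]_dilute = 1.039 × 10^-3 / 0.02511 = 0.04136 mol/L
[OCl^-]_original = 0.04136 × 100.0/5.034 = 0.8216 mol/L

0.8216 mol/L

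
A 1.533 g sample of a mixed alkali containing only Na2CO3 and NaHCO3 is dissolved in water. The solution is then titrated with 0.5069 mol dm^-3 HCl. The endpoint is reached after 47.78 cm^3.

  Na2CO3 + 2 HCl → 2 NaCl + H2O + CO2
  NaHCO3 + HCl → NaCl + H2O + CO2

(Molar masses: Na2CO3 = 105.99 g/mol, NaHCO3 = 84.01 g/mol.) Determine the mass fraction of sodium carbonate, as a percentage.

n(HCl) = 0.04778 × 0.5069 = 0.02422 mol
Let x = n(Na2CO3), y = n(NaHCO3).
Titrant: 2x + 1y = 0.02422;  mass: 105.99x + 84.01y = 1.533
Solving, x = 8.088 × 10^-3 mol, y = 8.044 × 10^-3 mol
mass of Na2CO3 = 8.088 × 10^-3 × 105.99 = 0.8572 g
% Na2CO3 = 0.8572 / 1.533 × 100 = 55.92 %

55.92 %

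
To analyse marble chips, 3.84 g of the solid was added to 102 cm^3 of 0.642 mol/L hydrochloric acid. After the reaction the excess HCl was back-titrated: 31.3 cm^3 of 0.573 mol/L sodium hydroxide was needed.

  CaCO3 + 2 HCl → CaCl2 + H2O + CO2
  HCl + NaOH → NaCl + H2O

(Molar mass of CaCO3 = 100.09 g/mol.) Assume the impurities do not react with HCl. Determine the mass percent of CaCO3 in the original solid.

n(HCl) added = 0.102 × 0.642 = 0.0655 mol
n(NaOH) used in back-titration = 0.0313 × 0.573 = 0.0179 mol
n(HCl) left over = 0.0179 mol (1:1 ratio)
n(HCl) consumed by analyte = 0.0655 − 0.0179 = 0.0475 mol
From the 1:2 ratio, n(CaCO3) = 1/2 × 0.0475 = 0.0238 mol
mass of CaCO3 = 0.0238 × 100.09 = 2.38 g
% CaCO3 = 2.38 / 3.84 × 100 = 62.0 %

62.0 %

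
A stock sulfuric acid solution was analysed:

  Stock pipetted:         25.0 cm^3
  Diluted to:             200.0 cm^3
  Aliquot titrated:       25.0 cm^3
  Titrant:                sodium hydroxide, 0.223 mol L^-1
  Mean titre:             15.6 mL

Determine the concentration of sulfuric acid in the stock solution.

H2SO4 + 2 NaOH → Na2SO4 + 2 H2O
n(NaOH) = 0.0156 × 0.223 = 3.48 × 10^-3 mol
From the 1:2 ratio, n(H2SO4) in the aliquot = 1/2 × 3.48 × 10^-3 = 1.74 × 10^-3 mol
[H2SO4]_dilute = 1.74 × 10^-3 / 0.0250 = 0.0696 mol/L
Dilution factor = 200.0 / 25.0 = 8.000
[H2SO4]_stock = 0.0696 × 8.000 = 0.557 mol/L

0.557 mol/L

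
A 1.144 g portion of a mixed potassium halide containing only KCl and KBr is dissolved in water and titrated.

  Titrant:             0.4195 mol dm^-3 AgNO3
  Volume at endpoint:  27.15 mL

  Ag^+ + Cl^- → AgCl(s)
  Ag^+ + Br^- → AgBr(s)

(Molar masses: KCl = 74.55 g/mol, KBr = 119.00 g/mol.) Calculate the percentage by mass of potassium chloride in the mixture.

n(AgNO3) = 0.02715 × 0.4195 = 0.01139 mol
Let x = n(KCl), y = n(KBr).
Titrant: 1x + 1y = 0.01139;  mass: 74.55x + 119.00y = 1.144
Solving, x = 4.755 × 10^-3 mol, y = 6.635 × 10^-3 mol
mass of KCl = 4.755 × 10^-3 × 74.55 = 0.3545 g
% KCl = 0.3545 / 1.144 × 100 = 30.98 %

30.98 %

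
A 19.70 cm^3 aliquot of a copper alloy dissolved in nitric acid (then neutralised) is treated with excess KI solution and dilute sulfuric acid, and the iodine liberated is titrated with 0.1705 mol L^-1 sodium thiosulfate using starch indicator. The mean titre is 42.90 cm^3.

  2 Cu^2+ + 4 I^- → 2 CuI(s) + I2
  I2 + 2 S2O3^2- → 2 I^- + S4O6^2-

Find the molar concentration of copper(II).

n(S2O3^2-) = 0.04290 × 0.1705 = 7.314 × 10^-3 mol
n(I2) = n(S2O3^2-)/2 = 3.657 × 10^-3 mol
From the 2:1 ratio, n(Cu2+) in the aliquot = 2/1 × 3.657 × 10^-3 = 7.314 × 10^-3 mol
[Cu2+] = 7.314 × 10^-3 / 0.01970 = 0.3713 mol/L

0.3713 mol/L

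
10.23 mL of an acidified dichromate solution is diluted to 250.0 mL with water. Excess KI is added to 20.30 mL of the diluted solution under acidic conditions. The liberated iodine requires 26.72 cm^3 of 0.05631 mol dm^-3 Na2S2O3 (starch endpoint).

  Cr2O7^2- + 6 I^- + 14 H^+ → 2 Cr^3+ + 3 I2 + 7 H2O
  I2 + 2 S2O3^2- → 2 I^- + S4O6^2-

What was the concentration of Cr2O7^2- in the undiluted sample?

n(S2O3^2-) = 0.02672 × 0.05631 = 1.505 × 10^-3 mol
n(I2) = n(S2O3^2-)/2 = 7.523 × 10^-4 mol
From the 1:3 ratio, n(Cr2O7^2-) in the aliquot = 1/3 × 7.523 × 10^-4 = 2.508 × 10^-4 mol
[Cr2O7^2-]_dilute = 2.508 × 10^-4 / 0.02030 = 0.01235 mol/L
[Cr2O7^2-]_original = 0.01235 × 250.0/10.23 = 0.3019 mol/L

0.3019 mol/L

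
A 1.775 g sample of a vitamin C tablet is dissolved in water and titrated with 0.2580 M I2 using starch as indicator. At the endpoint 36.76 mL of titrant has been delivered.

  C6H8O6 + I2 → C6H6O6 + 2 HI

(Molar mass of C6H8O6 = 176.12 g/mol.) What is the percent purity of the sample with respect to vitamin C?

94.10 %

n(I2) = 0.03676 L × 0.2580 mol/L = 9.484 × 10^-3 mol
n(C6H8O6) = 9.484 × 10^-3 mol (1:1 ratio)
mass of C6H8O6 = 9.484 × 10^-3 × 176.12 g/mol = 1.670 g
% C6H8O6 = 1.670 / 1.775 × 100 = 94.10 %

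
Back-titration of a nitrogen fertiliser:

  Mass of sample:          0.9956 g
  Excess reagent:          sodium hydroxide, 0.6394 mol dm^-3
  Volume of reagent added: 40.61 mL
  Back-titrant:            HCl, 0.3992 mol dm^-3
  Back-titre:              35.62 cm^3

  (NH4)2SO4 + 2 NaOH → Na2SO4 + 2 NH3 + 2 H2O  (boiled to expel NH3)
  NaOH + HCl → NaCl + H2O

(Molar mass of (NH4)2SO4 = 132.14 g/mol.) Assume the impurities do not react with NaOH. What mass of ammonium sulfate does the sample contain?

0.7761 g

n(NaOH) added = 0.04061 × 0.6394 = 0.02597 mol
n(HCl) used in back-titration = 0.03562 × 0.3992 = 0.01422 mol
n(NaOH) left over = 0.01422 mol (1:1 ratio)
n(NaOH) consumed by analyte = 0.02597 − 0.01422 = 0.01175 mol
From the 1:2 ratio, n((NH4)2SO4) = 1/2 × 0.01175 = 5.873 × 10^-3 mol
mass of (NH4)2SO4 = 5.873 × 10^-3 × 132.14 = 0.7761 g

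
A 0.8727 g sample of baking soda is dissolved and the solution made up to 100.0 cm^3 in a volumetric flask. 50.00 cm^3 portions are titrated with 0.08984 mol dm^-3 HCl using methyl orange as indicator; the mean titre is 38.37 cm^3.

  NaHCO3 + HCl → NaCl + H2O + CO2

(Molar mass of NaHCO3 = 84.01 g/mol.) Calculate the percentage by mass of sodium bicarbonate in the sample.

66.37 %

n(HCl) per titration = 0.03837 × 0.08984 = 3.447 × 10^-3 mol
n(NaHCO3) in each aliquot = 3.447 × 10^-3 mol (1:1 ratio)
n(NaHCO3) in the whole flask = 3.447 × 10^-3 × 100.0/50.00 = 6.894 × 10^-3 mol
mass of NaHCO3 = 6.894 × 10^-3 × 84.01 = 0.5792 g
% NaHCO3 = 0.5792 / 0.8727 × 100 = 66.37 %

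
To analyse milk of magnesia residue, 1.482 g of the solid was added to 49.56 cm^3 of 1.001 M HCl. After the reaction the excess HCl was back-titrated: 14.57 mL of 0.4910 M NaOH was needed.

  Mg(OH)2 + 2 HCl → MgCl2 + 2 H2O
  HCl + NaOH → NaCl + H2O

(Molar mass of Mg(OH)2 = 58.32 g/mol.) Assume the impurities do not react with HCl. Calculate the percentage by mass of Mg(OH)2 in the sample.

n(HCl) added = 0.04956 × 1.001 = 0.04961 mol
n(NaOH) used in back-titration = 0.01457 × 0.4910 = 7.154 × 10^-3 mol
n(HCl) left over = 7.154 × 10^-3 mol (1:1 ratio)
n(HCl) consumed by analyte = 0.04961 − 7.154 × 10^-3 = 0.04246 mol
From the 1:2 ratio, n(Mg(OH)2) = 1/2 × 0.04246 = 0.02123 mol
mass of Mg(OH)2 = 0.02123 × 58.32 = 1.238 g
% Mg(OH)2 = 1.238 / 1.482 × 100 = 83.54 %

83.54 %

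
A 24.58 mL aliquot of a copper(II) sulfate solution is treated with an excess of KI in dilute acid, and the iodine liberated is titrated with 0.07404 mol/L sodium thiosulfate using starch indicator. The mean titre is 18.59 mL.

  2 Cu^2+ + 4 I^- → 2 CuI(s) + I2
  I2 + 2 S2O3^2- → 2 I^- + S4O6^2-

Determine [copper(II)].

n(S2O3^2-) = 0.01859 × 0.07404 = 1.376 × 10^-3 mol
n(I2) = n(S2O3^2-)/2 = 6.882 × 10^-4 mol
From the 2:1 ratio, n(Cu2+) in the aliquot = 2/1 × 6.882 × 10^-4 = 1.376 × 10^-3 mol
[Cu2+] = 1.376 × 10^-3 / 0.02458 = 0.05600 mol/L

0.05600 mol/L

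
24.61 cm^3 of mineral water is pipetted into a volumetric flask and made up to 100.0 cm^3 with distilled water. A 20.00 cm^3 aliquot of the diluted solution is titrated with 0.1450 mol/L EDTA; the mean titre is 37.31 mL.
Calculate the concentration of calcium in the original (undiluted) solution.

1.099 mol/L

Ca^2+ + EDTA^4- → [Ca(EDTA)]^2-
n(EDTA) = 0.03731 × 0.1450 = 5.410 × 10^-3 mol
n(Ca2+) in the aliquot = 5.410 × 10^-3 mol (1:1 ratio)
[Ca2+]_dilute = 5.410 × 10^-3 / 0.02000 = 0.2705 mol/L
Dilution factor = 100.0 / 24.61 = 4.063
[Ca2+]_stock = 0.2705 × 4.063 = 1.099 mol/L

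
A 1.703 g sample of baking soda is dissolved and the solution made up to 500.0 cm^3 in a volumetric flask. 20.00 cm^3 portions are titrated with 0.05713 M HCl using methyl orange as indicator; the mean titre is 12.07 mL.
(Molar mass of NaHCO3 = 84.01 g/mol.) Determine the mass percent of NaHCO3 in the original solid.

85.04 %

NaHCO3 + HCl → NaCl + H2O + CO2
n(HCl) per titration = 0.01207 × 0.05713 = 6.896 × 10^-4 mol
n(NaHCO3) in each aliquot = 6.896 × 10^-4 mol (1:1 ratio)
n(NaHCO3) in the whole flask = 6.896 × 10^-4 × 500.0/20.00 = 0.01724 mol
mass of NaHCO3 = 0.01724 × 84.01 = 1.448 g
% NaHCO3 = 1.448 / 1.703 × 100 = 85.04 %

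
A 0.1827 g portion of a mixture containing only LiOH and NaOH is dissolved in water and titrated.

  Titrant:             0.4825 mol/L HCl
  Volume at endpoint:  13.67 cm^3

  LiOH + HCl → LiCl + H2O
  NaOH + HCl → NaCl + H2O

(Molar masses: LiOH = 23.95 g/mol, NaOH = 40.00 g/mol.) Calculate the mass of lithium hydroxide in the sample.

0.1211 g

n(HCl) = 0.01367 × 0.4825 = 6.596 × 10^-3 mol
Let x = n(LiOH), y = n(NaOH).
Titrant: 1x + 1y = 6.596 × 10^-3;  mass: 23.95x + 40.00y = 0.1827
Solving, x = 5.055 × 10^-3 mol, y = 1.541 × 10^-3 mol
mass of LiOH = 5.055 × 10^-3 × 23.95 = 0.1211 g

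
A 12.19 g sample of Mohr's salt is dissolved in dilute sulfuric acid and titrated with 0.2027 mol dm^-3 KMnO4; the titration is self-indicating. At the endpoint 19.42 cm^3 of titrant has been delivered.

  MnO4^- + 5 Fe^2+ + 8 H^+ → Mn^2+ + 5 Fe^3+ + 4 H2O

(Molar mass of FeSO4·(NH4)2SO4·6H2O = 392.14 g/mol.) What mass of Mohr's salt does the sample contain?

n(KMnO4) = 0.01942 L × 0.2027 mol/L = 3.936 × 10^-3 mol
From the 5:1 ratio, n(FeSO4·(NH4)2SO4·6H2O) = 5/1 × 3.936 × 10^-3 = 0.01968 mol
mass of FeSO4·(NH4)2SO4·6H2O = 0.01968 × 392.14 g/mol = 7.718 g

7.718 g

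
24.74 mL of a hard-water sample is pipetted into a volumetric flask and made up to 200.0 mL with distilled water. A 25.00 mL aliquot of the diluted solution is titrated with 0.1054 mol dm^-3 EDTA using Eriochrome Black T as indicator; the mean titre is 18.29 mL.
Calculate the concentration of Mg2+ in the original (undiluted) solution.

Mg^2+ + EDTA^4- → [Mg(EDTA)]^2-
n(EDTA) = 0.01829 × 0.1054 = 1.928 × 10^-3 mol
n(Mg2+) in the aliquot = 1.928 × 10^-3 mol (1:1 ratio)
[Mg2+]_dilute = 1.928 × 10^-3 / 0.02500 = 0.07711 mol/L
Dilution factor = 200.0 / 24.74 = 8.084
[Mg2+]_stock = 0.07711 × 8.084 = 0.6234 mol/L

0.6234 mol/L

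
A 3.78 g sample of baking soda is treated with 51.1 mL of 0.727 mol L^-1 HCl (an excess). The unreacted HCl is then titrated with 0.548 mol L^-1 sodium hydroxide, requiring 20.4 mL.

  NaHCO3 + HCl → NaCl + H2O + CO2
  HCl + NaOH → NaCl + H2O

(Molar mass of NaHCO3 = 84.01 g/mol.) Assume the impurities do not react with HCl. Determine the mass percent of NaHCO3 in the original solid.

57.7 %

n(HCl) added = 0.0511 × 0.727 = 0.0371 mol
n(NaOH) used in back-titration = 0.0204 × 0.548 = 0.0112 mol
n(HCl) left over = 0.0112 mol (1:1 ratio)
n(HCl) consumed by analyte = 0.0371 − 0.0112 = 0.0260 mol
n(NaHCO3) = 0.0260 mol (1:1 ratio)
mass of NaHCO3 = 0.0260 × 84.01 = 2.18 g
% NaHCO3 = 2.18 / 3.78 × 100 = 57.7 %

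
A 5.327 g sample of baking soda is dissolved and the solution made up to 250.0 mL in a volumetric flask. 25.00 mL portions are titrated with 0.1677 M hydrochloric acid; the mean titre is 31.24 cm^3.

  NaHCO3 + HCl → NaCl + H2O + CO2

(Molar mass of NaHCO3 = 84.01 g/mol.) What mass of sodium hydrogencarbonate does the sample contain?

4.401 g

n(HCl) per titration = 0.03124 × 0.1677 = 5.239 × 10^-3 mol
n(NaHCO3) in each aliquot = 5.239 × 10^-3 mol (1:1 ratio)
n(NaHCO3) in the whole flask = 5.239 × 10^-3 × 250.0/25.00 = 0.05239 mol
mass of NaHCO3 = 0.05239 × 84.01 = 4.401 g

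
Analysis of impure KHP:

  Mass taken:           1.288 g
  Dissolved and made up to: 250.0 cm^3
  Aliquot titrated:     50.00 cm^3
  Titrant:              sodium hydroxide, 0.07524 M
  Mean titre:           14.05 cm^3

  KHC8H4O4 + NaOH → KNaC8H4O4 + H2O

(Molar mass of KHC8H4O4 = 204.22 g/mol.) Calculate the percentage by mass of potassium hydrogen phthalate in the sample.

83.81 %

n(NaOH) per titration = 0.01405 × 0.07524 = 1.057 × 10^-3 mol
n(KHC8H4O4) in each aliquot = 1.057 × 10^-3 mol (1:1 ratio)
n(KHC8H4O4) in the whole flask = 1.057 × 10^-3 × 250.0/50.00 = 5.286 × 10^-3 mol
mass of KHC8H4O4 = 5.286 × 10^-3 × 204.22 = 1.079 g
% KHC8H4O4 = 1.079 / 1.288 × 100 = 83.81 %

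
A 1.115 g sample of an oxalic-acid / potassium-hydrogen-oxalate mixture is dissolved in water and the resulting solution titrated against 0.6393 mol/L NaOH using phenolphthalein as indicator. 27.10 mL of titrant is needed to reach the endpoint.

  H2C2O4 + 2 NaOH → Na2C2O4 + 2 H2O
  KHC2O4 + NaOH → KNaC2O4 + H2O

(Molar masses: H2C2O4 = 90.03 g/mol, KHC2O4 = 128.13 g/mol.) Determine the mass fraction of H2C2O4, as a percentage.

53.67 %

n(NaOH) = 0.02710 × 0.6393 = 0.01733 mol
Let x = n(H2C2O4), y = n(KHC2O4).
Titrant: 2x + 1y = 0.01733;  mass: 90.03x + 128.13y = 1.115
Solving, x = 6.647 × 10^-3 mol, y = 4.032 × 10^-3 mol
mass of H2C2O4 = 6.647 × 10^-3 × 90.03 = 0.5984 g
% H2C2O4 = 0.5984 / 1.115 × 100 = 53.67 %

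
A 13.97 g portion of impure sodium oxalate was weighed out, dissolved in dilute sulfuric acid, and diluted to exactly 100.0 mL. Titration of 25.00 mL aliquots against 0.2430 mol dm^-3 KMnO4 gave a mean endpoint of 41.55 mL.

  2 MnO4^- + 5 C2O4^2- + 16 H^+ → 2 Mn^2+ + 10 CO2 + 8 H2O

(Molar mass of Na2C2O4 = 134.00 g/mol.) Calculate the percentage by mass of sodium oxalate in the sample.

96.85 %

n(KMnO4) per titration = 0.04155 × 0.2430 = 0.01010 mol
From the 5:2 ratio, n(Na2C2O4) in each aliquot = 5/2 × 0.01010 = 0.02524 mol
n(Na2C2O4) in the whole flask = 0.02524 × 100.0/25.00 = 0.1010 mol
mass of Na2C2O4 = 0.1010 × 134.00 = 13.53 g
% Na2C2O4 = 13.53 / 13.97 × 100 = 96.85 %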